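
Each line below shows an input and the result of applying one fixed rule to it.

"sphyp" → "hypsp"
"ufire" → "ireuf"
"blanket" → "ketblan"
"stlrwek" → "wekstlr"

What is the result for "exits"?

itsex

The pattern: move the last 3 characters to the front (rotate right by 3).
Applying that to "exits" gives "itsex".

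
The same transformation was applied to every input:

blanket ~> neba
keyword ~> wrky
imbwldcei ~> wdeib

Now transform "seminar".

The transformation: move the first 3 characters to the end (rotate left by 3), then keep every other character starting from the first (positions 1st, 3rd, 5th, ...).
Applying that to "seminar" gives "iasm".
(Check on "keyword": → "wordkey" → "wrky" ✓)

iasm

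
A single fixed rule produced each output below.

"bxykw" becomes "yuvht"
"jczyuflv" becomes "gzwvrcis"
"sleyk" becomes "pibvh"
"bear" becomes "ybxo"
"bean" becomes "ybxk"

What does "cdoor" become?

zallo

Rule — shift every letter 3 places backward in the alphabet (wrapping around).
Doing the same to "cdoor": "zallo".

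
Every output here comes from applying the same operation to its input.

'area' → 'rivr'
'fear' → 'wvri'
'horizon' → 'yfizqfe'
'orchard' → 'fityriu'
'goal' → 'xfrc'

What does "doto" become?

The pattern: shift every letter 9 places backward in the alphabet (wrapping around).
Doing the same to "doto": "ufkf".

ufkf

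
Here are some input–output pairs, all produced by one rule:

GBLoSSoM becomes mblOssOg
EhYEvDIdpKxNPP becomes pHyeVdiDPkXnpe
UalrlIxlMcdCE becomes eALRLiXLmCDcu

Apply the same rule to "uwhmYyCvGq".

Rule — swap the first and last characters, then flip the case of every letter.
Working it through for "uwhmYyCvGq": intermediate "qwhmYyCvGu", final "QWHMyYcVgU".
(Check on "EhYEvDIdpKxNPP": → "PhYEvDIdpKxNPE" → "pHyeVdiDPkXnpe" ✓)

QWHMyYcVgU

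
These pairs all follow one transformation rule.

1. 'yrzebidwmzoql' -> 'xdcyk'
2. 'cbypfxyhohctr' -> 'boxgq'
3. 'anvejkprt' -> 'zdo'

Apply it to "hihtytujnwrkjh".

The rule is to shift every letter 1 place backward in the alphabet (wrapping around), then keep one character in every 3, starting at position 1 (positions 1st, 4th, 7th, ...).
"hihtytujnwrkjh" → "ghgsxstimvqjig" → "gstvi".

gstvi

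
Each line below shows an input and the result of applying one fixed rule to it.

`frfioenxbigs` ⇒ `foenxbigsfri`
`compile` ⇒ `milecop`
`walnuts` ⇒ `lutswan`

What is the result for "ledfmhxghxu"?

Rule — move the first 3 characters to the end (rotate left by 3), then swap the first and last characters.
On "ledfmhxghxu": the first step gives "fmhxghxuled", and the second then gives "dmhxghxulef".

dmhxghxulef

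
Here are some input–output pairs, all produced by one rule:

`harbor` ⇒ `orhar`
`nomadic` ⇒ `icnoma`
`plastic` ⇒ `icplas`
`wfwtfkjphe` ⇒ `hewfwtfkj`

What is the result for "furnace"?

What's happening: move the last 2 characters to the front (rotate right by 2), then delete the last character.
On "furnace" that produces "cefurn".
(Check on "harbor": → "orharb" → "orhar" ✓)

cefurn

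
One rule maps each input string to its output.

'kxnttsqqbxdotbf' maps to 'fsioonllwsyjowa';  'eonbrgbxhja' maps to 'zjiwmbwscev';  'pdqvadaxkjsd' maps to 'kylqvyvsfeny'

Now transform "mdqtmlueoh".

hylohgpzjc

In each case the input is transformed by: shift every letter 5 places backward in the alphabet (wrapping around).
"mdqtmlueoh" → "hylohgpzjc".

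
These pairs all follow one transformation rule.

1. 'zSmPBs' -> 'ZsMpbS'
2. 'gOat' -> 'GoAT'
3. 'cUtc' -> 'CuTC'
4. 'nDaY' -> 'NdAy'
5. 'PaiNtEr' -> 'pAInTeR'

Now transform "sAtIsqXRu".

SaTiSQxrU

In each case the input is transformed by: flip the case of every letter.
"sAtIsqXRu" → "SaTiSQxrU".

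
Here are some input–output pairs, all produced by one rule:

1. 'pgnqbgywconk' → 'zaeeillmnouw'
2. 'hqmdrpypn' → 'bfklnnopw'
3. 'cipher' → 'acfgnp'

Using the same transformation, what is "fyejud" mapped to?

The rule is to sort the characters into alphabetical order, then shift every letter 2 places backward in the alphabet (wrapping around).
Starting from "fyejud": after the first operation, "defjuy"; after the second, "bcdhsw".
(Check on "cipher": → "cehipr" → "acfgnp" ✓)

bcdhsw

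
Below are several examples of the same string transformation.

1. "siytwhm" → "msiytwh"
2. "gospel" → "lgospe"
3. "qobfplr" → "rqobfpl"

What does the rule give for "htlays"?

The pattern: move the last character to the front.
For "htlays" the result is "shtlay".

shtlay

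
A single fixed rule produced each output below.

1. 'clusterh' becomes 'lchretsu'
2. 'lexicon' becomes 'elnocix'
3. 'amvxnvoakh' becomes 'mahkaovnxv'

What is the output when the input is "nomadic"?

oncidam

The rule is to reverse the string, then move the last 2 characters to the front (rotate right by 2).
For "nomadic", step one produces "cidamon"; step two turns that into "oncidam".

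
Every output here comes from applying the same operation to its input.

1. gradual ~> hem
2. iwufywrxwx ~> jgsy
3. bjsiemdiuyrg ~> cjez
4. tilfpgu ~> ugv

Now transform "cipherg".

Looking at the pairs, the operation is to shift every letter 1 place forward in the alphabet (wrapping around), then keep one character in every 3, starting at position 1 (positions 1st, 4th, 7th, ...).
"cipherg" → "djqifsh" → "dih".

dih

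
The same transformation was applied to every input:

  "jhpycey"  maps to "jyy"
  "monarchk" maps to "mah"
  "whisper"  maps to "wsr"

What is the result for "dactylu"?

The rule is to keep one character in every 3, starting at position 1 (positions 1st, 4th, 7th, ...).
"dactylu" → "dtu".

dtu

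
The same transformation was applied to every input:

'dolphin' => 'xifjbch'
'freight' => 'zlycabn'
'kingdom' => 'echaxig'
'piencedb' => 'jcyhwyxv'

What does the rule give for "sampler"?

mugjfyl

What's happening: shift every letter 6 places backward in the alphabet (wrapping around).
Applying that to "sampler" gives "mugjfyl".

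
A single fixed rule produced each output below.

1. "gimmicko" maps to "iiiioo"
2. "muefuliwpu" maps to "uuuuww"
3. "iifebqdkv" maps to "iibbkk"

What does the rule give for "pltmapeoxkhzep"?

llaaoohhpp

The rule is to keep one character in every 3, starting at position 2 (positions 2nd, 5th, 8th, ...), then double every character.
Applying that to "pltmapeoxkhzep" gives "llaaoohhpp".
(Check on "iifebqdkv": → "ibk" → "iibbkk" ✓)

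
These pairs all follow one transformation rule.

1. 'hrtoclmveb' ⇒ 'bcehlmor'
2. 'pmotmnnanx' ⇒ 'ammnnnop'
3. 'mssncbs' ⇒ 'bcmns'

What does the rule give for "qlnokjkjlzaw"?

The rule is to sort the characters into alphabetical order, then delete the last 2 characters.
Working it through for "qlnokjkjlzaw": intermediate "ajjkkllnoqwz", final "ajjkkllnoq".

ajjkkllnoq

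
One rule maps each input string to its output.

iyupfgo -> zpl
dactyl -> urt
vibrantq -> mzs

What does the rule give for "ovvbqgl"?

fmm

Looking at the pairs, the operation is to shift every letter 9 places backward in the alphabet (wrapping around), then keep only the first 3 characters.
Starting from "ovvbqgl": after the first operation, "fmmshxc"; after the second, "fmm".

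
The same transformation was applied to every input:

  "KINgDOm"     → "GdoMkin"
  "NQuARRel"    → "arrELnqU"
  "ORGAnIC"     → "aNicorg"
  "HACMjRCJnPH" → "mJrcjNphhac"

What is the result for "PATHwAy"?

hWaYpat

In each case the input is transformed by: move the first 3 characters to the end (rotate left by 3), then flip the case of every letter.
For "PATHwAy", step one produces "HwAyPAT"; step two turns that into "hWaYpat".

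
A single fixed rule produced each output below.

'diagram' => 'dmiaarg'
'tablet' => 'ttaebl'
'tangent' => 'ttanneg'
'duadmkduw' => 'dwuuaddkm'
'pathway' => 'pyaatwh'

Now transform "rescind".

Rule — take characters alternately from the front and the back (1st, last, 2nd, 2nd-last, ...).
On "rescind" that produces "rdensic".

rdensic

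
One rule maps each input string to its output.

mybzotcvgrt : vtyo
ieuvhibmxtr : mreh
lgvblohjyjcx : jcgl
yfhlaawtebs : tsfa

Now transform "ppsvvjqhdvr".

hrpv

The pattern: keep one character in every 3, starting at position 2 (positions 2nd, 5th, 8th, ...), then move the first 2 characters to the end (rotate left by 2).
Starting from "ppsvvjqhdvr": after the first operation, "pvhr"; after the second, "hrpv".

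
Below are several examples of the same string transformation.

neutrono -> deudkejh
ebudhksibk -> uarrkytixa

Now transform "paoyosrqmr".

The rule is to shift every letter 10 places backward in the alphabet (wrapping around), then take characters alternately from the front and the back (1st, last, 2nd, 2nd-last, ...).
"paoyosrqmr" → "fqeoeihgch" → "fhqcegohei".

fhqcegohei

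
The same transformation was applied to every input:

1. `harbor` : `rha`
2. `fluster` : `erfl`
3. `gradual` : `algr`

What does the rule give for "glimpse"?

segl

Rule — move the first 2 characters to the end (rotate left by 2), then delete the first 3 characters.
Starting from "glimpse": after the first operation, "impsegl"; after the second, "segl".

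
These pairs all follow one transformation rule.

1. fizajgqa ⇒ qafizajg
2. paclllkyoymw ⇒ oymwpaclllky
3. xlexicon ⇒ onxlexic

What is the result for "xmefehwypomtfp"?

What's happening: swap the front and back halves of the string, then move the first 2 characters to the end (rotate left by 2).
Applying both steps to "xmefehwypomtfp": "ypomtfpxmefehw", then "omtfpxmefehwyp".

omtfpxmefehwyp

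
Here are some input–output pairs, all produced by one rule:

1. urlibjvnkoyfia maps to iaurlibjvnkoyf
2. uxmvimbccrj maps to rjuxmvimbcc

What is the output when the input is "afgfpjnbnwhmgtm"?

tmafgfpjnbnwhmg

Rule — move the last 2 characters to the front (rotate right by 2).
Applying that to "afgfpjnbnwhmgtm" gives "tmafgfpjnbnwhmg".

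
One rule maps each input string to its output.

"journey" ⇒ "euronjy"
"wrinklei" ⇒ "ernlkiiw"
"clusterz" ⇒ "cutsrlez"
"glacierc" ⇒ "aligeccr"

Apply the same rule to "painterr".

What's happening: sort the characters into reverse alphabetical order, then swap the first and last characters.
Applying both steps to "painterr": "trrpniea", then "arrpniet".

arrpniet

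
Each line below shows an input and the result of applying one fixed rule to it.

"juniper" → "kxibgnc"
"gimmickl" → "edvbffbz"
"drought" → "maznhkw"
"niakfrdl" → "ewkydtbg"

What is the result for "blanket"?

mxdgteu

In each case the input is transformed by: reverse the string, then shift every letter 7 places backward in the alphabet (wrapping around).
Working it through for "blanket": intermediate "teknalb", final "mxdgteu".
(Check on "gimmickl": → "lkcimmig" → "edvbffbz" ✓)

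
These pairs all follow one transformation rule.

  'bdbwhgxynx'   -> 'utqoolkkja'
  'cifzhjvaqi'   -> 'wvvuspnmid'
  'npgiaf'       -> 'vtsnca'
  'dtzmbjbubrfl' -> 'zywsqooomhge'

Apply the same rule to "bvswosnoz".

The rule is to shift every letter 13 places forward in the alphabet (wrapping around) — i.e. ROT13, then sort the characters into reverse alphabetical order.
Starting from "bvswosnoz": after the first operation, "oifjbfabm"; after the second, "omjiffbba".

omjiffbba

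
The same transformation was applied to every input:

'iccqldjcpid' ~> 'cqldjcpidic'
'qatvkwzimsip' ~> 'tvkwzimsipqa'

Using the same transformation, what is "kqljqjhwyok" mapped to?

ljqjhwyokkq

The pattern: move the first 2 characters to the end (rotate left by 2).
On "kqljqjhwyok" that produces "ljqjhwyokkq".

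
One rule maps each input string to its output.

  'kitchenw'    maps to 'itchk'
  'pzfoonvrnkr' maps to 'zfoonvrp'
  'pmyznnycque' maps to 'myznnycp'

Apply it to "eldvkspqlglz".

ldvkspqle

In each case the input is transformed by: delete the last 3 characters, then move the first character to the end.
"eldvkspqlglz" → "eldvkspql" → "ldvkspqle".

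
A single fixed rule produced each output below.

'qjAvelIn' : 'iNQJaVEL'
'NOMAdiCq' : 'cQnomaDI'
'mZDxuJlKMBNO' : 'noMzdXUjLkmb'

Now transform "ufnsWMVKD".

The pattern: flip the case of every letter, then move the last 2 characters to the front (rotate right by 2).
Working it through for "ufnsWMVKD": intermediate "UFNSwmvkd", final "kdUFNSwmv".

kdUFNSwmv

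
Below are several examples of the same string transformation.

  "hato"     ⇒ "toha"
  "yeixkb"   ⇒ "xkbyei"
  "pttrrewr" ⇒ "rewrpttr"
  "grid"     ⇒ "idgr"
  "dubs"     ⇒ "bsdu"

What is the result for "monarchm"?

rchmmona

Rule — swap the front and back halves of the string.
Doing the same to "monarchm": "rchmmona".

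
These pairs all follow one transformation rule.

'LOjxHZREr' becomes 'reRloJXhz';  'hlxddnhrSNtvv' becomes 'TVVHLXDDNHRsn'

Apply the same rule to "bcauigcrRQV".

The pattern: flip the case of every letter, then move the last 3 characters to the front (rotate right by 3).
"bcauigcrRQV" → "BCAUIGCRrqv" → "rqvBCAUIGCR".

rqvBCAUIGCR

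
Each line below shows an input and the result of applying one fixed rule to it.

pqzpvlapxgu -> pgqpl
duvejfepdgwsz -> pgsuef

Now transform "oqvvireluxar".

What's happening: keep every other character starting from the second (positions 2nd, 4th, 6th, ...), then move the first 3 characters to the end (rotate left by 3).
For "oqvvireluxar", step one produces "qvrlxr"; step two turns that into "lxrqvr".

lxrqvr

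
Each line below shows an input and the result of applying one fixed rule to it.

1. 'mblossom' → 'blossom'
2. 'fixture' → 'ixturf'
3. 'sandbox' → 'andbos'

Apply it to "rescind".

escinr

Looking at the pairs, the operation is to delete the last character, then move the first character to the end.
"rescind" → "rescin" → "escinr".
(Check on "fixture": → "fixtur" → "ixturf" ✓)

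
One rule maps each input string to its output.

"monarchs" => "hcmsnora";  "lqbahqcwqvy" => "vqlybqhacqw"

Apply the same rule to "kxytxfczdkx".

kdkxyxxtcfz

Rule — move the last 3 characters to the front (rotate right by 3), then swap each adjacent pair of characters (1↔2, 3↔4, ...).
For "kxytxfczdkx", step one produces "dkxkxytxfcz"; step two turns that into "kdkxyxxtcfz".
(Check on "lqbahqcwqvy": → "qvylqbahqcw" → "vqlybqhacqw" ✓)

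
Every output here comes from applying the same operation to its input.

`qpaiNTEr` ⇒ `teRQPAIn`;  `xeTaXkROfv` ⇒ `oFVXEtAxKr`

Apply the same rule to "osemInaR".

NArOSEMi

The pattern: flip the case of every letter, then move the last 3 characters to the front (rotate right by 3).
Starting from "osemInaR": after the first operation, "OSEMiNAr"; after the second, "NArOSEMi".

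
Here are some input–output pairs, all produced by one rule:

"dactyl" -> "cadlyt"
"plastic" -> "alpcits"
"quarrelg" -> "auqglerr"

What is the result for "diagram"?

Each output is the input with this applied: move the first 3 characters to the end (rotate left by 3), then reverse the string.
For "diagram", step one produces "gramdia"; step two turns that into "aidmarg".
(Check on "dactyl": → "tyldac" → "cadlyt" ✓)

aidmarg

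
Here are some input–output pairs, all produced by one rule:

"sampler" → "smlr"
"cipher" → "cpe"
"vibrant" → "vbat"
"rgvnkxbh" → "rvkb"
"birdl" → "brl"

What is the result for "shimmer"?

simr

What's happening: keep every other character starting from the first (positions 1st, 3rd, 5th, ...).
Applying that to "shimmer" gives "simr".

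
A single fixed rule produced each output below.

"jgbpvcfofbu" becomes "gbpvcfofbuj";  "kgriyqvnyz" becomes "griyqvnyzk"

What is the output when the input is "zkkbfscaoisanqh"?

kkbfscaoisanqhz

What's happening: move the first character to the end.
Doing the same to "zkkbfscaoisanqh": "kkbfscaoisanqhz".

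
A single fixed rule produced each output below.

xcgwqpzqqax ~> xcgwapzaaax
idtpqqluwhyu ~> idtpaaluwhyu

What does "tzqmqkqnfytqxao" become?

Rule — replace every "q" with "a".
On "tzqmqkqnfytqxao" that produces "tzamakanfytaxao".

tzamakanfytaxao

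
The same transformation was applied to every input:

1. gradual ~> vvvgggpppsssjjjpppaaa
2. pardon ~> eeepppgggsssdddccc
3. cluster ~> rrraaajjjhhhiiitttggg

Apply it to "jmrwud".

Rule — shift every letter 11 places backward in the alphabet (wrapping around), then repeat every character 3 times.
Applying both steps to "jmrwud": "ybgljs", then "yyybbbgggllljjjsss".

yyybbbgggllljjjsss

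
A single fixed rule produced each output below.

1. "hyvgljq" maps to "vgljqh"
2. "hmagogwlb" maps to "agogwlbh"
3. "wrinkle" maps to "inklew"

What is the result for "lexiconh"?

In each case the input is transformed by: move the first 2 characters to the end (rotate left by 2), then delete the last character.
"lexiconh" → "xiconhle" → "xiconhl".
(Check on "hmagogwlb": → "agogwlbhm" → "agogwlbh" ✓)

xiconhl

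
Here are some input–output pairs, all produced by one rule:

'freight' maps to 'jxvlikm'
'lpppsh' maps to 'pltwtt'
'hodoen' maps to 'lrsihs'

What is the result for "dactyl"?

In each case the input is transformed by: take characters alternately from the front and the back (1st, last, 2nd, 2nd-last, ...), then shift every letter 4 places forward in the alphabet (wrapping around).
For "dactyl", step one produces "dlayct"; step two turns that into "hpecgx".
(Check on "freight": → "ftrhegi" → "jxvlikm" ✓)

hpecgx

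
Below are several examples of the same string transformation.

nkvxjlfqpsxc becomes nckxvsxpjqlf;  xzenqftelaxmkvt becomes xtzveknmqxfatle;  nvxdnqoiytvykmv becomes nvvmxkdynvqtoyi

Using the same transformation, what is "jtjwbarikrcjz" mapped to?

The rule is to take characters alternately from the front and the back (1st, last, 2nd, 2nd-last, ...).
Doing the same to "jtjwbarikrcjz": "jztjjcwrbkair".

jztjjcwrbkair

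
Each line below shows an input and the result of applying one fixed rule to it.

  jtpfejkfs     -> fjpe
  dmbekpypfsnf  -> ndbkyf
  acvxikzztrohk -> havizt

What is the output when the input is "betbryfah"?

abtr

The transformation: move the last 3 characters to the front (rotate right by 3), then keep every other character starting from the second (positions 2nd, 4th, 6th, ...).
Working it through for "betbryfah": intermediate "fahbetbry", final "abtr".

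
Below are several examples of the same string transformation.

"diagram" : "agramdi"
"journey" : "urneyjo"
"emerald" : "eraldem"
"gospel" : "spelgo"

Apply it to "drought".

oughtdr

The rule is to move the first 2 characters to the end (rotate left by 2).
Applying that to "drought" gives "oughtdr".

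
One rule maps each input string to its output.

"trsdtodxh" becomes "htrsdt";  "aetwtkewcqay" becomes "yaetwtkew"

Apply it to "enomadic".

cenom

The transformation: move the last character to the front, then delete the last 3 characters.
On "enomadic": the first step gives "cenomadi", and the second then gives "cenom".
(Check on "aetwtkewcqay": → "yaetwtkewcqa" → "yaetwtkew" ✓)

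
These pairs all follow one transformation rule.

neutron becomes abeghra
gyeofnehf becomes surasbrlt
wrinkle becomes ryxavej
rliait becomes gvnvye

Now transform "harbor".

eboenu

Looking at the pairs, the operation is to reverse the string, then shift every letter 13 places forward in the alphabet (wrapping around) — i.e. ROT13.
On "harbor": the first step gives "robrah", and the second then gives "eboenu".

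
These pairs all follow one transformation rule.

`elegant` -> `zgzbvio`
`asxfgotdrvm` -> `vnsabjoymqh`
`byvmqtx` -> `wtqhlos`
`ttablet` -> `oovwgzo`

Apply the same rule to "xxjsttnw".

ssenooir

The rule is to shift every letter 5 places backward in the alphabet (wrapping around).
"xxjsttnw" → "ssenooir".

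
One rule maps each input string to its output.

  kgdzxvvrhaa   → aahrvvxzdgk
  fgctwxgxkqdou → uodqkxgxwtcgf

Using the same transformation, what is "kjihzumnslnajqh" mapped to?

Rule — reverse the string.
On "kjihzumnslnajqh" that produces "hqjanlsnmuzhijk".

hqjanlsnmuzhijk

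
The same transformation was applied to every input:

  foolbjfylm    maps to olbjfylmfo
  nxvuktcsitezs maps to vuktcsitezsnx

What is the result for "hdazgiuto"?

azgiutohd

Each output is the input with this applied: move the first 2 characters to the end (rotate left by 2).
Applying that to "hdazgiuto" gives "azgiutohd".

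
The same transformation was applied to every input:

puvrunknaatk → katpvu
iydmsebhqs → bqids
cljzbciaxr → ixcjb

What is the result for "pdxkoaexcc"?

Rule — keep every other character starting from the first (positions 1st, 3rd, 5th, ...), then move the first 3 characters to the end (rotate left by 3).
Applying that to "pdxkoaexcc" gives "ecpxo".

ecpxo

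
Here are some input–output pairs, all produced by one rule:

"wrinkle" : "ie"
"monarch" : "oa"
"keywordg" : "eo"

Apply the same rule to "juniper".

uie

Each output is the input with this applied: keep only the vowels.
"juniper" → "uie".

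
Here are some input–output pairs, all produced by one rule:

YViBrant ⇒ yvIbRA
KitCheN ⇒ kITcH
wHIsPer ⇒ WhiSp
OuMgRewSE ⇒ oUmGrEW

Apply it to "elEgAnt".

What's happening: flip the case of every letter, then delete the last 2 characters.
Applying that to "elEgAnt" gives "ELeGa".

ELeGa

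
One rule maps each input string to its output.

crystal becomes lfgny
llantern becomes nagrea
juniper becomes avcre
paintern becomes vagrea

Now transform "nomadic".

Each output is the input with this applied: delete the first 2 characters, then shift every letter 13 places forward in the alphabet (wrapping around) — i.e. ROT13.
Working it through for "nomadic": intermediate "madic", final "znqvp".

znqvp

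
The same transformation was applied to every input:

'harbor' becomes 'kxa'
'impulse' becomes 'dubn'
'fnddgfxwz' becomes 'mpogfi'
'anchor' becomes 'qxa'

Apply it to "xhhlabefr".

ujknoa

The rule is to shift every letter 9 places forward in the alphabet (wrapping around), then delete the first 3 characters.
"xhhlabefr" → "gqqujknoa" → "ujknoa".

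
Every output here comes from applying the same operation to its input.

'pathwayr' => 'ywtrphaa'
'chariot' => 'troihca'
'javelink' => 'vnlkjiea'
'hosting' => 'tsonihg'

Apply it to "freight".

trihgfe

What's happening: sort the characters into reverse alphabetical order.
On "freight" that produces "trihgfe".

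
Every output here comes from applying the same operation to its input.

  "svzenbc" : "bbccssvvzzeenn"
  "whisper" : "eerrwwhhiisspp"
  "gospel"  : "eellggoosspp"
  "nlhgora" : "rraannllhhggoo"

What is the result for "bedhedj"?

ddjjbbeeddhhee

Rule — move the last 2 characters to the front (rotate right by 2), then double every character.
"bedhedj" → "djbedhe" → "ddjjbbeeddhhee".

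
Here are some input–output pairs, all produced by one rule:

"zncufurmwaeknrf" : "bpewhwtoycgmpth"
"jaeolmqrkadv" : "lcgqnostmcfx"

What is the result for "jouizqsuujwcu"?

lqwkbsuwwlyew

Each output is the input with this applied: shift every letter 2 places forward in the alphabet (wrapping around).
Applying that to "jouizqsuujwcu" gives "lqwkbsuwwlyew".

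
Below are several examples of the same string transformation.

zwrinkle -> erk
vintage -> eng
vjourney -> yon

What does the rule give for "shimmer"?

rie

Each output is the input with this applied: move the last character to the front, then keep one character in every 3, starting at position 1 (positions 1st, 4th, 7th, ...).
Working it through for "shimmer": intermediate "rshimme", final "rie".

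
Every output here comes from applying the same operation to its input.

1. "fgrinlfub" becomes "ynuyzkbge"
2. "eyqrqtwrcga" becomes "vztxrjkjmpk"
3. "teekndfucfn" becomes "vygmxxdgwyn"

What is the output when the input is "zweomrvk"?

Looking at the pairs, the operation is to shift every letter 7 places backward in the alphabet (wrapping around), then move the last 3 characters to the front (rotate right by 3).
On "zweomrvk": the first step gives "spxhfkod", and the second then gives "kodspxhf".

kodspxhf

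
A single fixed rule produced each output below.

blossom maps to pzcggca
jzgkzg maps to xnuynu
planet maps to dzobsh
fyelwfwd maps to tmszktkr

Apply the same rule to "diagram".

rwoufoa

The rule is to shift every letter 12 places backward in the alphabet (wrapping around).
Doing the same to "diagram": "rwoufoa".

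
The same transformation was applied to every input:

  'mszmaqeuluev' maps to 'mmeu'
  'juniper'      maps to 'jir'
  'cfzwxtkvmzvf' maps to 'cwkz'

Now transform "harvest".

The pattern: keep one character in every 3, starting at position 1 (positions 1st, 4th, 7th, ...).
"harvest" → "hvt".

hvt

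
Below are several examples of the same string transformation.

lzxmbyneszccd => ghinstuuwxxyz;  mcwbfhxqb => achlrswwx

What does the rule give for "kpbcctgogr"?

bbfjkmowxx

The transformation: shift every letter 5 places backward in the alphabet (wrapping around), then sort the characters into alphabetical order.
Applying that to "kpbcctgogr" gives "bbfjkmowxx".
(Check on "mcwbfhxqb": → "hxrwacslw" → "achlrswwx" ✓)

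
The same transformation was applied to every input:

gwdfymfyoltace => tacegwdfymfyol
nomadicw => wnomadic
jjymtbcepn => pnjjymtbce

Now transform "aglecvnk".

kaglecvn

The rule is to move the first 3 characters to the end (rotate left by 3), then swap the front and back halves of the string.
Working it through for "aglecvnk": intermediate "ecvnkagl", final "kaglecvn".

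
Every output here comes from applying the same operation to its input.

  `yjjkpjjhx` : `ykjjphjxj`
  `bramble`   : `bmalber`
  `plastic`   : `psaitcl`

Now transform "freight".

What's happening: swap each adjacent pair of characters (1↔2, 3↔4, ...), then move the first character to the end.
For "freight", step one produces "rfiehgt"; step two turns that into "fiehgtr".

fiehgtr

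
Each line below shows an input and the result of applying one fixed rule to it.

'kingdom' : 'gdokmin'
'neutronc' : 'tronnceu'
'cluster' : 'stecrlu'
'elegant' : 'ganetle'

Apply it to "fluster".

stefrlu

In each case the input is transformed by: swap the first and last characters, then move the first 3 characters to the end (rotate left by 3).
Applying both steps to "fluster": "rlustef", then "stefrlu".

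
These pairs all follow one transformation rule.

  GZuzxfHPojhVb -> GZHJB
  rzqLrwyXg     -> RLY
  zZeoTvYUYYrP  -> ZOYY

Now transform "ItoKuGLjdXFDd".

IKLXD

What's happening: keep one character in every 3, starting at position 1 (positions 1st, 4th, 7th, ...), then convert every letter to uppercase.
Working it through for "ItoKuGLjdXFDd": intermediate "IKLXd", final "IKLXD".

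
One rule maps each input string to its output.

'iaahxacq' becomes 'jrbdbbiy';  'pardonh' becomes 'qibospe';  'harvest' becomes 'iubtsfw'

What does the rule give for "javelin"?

In each case the input is transformed by: take characters alternately from the front and the back (1st, last, 2nd, 2nd-last, ...), then shift every letter 1 place forward in the alphabet (wrapping around).
"javelin" → "jnaivle" → "kobjwmf".

kobjwmf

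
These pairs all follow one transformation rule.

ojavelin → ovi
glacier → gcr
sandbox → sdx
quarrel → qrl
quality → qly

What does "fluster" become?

What's happening: keep one character in every 3, starting at position 1 (positions 1st, 4th, 7th, ...).
For "fluster" the result is "fsr".

fsr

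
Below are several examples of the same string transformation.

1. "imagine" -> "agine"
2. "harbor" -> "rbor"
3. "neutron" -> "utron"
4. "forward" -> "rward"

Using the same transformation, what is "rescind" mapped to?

The rule is to delete the first 2 characters.
Doing the same to "rescind": "scind".

scind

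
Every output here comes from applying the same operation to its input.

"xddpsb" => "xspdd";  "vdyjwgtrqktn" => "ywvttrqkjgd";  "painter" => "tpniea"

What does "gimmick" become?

mmiigc

In each case the input is transformed by: delete the last character, then sort the characters into reverse alphabetical order.
On "gimmick": the first step gives "gimmic", and the second then gives "mmiigc".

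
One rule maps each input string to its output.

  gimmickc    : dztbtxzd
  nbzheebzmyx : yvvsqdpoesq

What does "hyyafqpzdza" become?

Looking at the pairs, the operation is to shift every letter 9 places backward in the alphabet (wrapping around), then move the first 3 characters to the end (rotate left by 3).
Doing the same to "hyyafqpzdza": "rwhgquqrypp".

rwhgquqrypp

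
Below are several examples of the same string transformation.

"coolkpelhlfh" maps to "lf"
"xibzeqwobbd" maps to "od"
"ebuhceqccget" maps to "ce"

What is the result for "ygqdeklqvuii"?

qi

The rule is to keep one character in every 3, starting at position 2 (positions 2nd, 5th, 8th, ...), then delete the first 2 characters.
On "ygqdeklqvuii": the first step gives "geqi", and the second then gives "qi".
(Check on "xibzeqwobbd": → "ieod" → "od" ✓)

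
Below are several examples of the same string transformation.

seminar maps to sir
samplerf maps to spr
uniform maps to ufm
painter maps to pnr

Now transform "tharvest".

Rule — keep one character in every 3, starting at position 1 (positions 1st, 4th, 7th, ...).
"tharvest" → "trs".

trs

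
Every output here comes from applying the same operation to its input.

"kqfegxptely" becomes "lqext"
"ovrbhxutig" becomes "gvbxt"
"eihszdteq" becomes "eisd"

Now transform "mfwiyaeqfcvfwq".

Each output is the input with this applied: keep every other character starting from the second (positions 2nd, 4th, 6th, ...), then move the last character to the front.
Applying both steps to "mfwiyaeqfcvfwq": "fiaqcfq", then "qfiaqcf".

qfiaqcf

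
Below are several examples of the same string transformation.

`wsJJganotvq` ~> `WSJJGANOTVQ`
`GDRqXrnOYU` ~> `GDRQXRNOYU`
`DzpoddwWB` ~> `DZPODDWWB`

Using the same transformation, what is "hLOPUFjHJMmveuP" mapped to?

HLOPUFJHJMMVEUP

Looking at the pairs, the operation is to convert every letter to uppercase.
For "hLOPUFjHJMmveuP" the result is "HLOPUFJHJMMVEUP".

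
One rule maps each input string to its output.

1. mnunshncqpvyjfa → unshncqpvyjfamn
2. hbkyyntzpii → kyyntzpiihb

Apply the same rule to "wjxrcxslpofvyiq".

xrcxslpofvyiqwj

The transformation: move the first 2 characters to the end (rotate left by 2).
For "wjxrcxslpofvyiq" the result is "xrcxslpofvyiqwj".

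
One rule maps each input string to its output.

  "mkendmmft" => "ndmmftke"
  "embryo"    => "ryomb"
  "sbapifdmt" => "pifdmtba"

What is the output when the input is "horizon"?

The transformation: delete the first character, then move the first 2 characters to the end (rotate left by 2).
Applying both steps to "horizon": "orizon", then "izonor".

izonor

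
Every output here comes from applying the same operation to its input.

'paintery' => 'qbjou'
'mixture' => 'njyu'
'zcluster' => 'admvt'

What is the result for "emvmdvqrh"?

Rule — delete the last 3 characters, then shift every letter 1 place forward in the alphabet (wrapping around).
Applying both steps to "emvmdvqrh": "emvmdv", then "fnwnew".

fnwnew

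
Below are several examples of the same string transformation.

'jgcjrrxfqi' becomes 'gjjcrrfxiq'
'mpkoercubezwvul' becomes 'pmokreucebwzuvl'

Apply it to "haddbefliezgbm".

Each output is the input with this applied: swap each adjacent pair of characters (1↔2, 3↔4, ...).
Applying that to "haddbefliezgbm" gives "ahddeblfeigzmb".

ahddeblfeigzmb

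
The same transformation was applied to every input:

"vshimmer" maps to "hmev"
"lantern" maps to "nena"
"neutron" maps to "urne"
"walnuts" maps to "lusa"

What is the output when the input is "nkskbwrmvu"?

sbrvn

The rule is to move the first 2 characters to the end (rotate left by 2), then keep every other character starting from the first (positions 1st, 3rd, 5th, ...).
Starting from "nkskbwrmvu": after the first operation, "skbwrmvunk"; after the second, "sbrvn".
(Check on "walnuts": → "lnutswa" → "lusa" ✓)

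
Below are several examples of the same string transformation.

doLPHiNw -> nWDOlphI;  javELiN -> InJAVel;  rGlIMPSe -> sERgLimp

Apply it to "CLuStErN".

RnclUsTe

Rule — flip the case of every letter, then move the last 2 characters to the front (rotate right by 2).
Applying both steps to "CLuStErN": "clUsTeRn", then "RnclUsTe".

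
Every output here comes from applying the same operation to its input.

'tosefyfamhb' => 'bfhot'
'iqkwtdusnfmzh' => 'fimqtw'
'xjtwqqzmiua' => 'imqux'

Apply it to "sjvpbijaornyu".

bjnpsv

Rule — sort the characters into alphabetical order, then keep every other character starting from the second (positions 2nd, 4th, 6th, ...).
For "sjvpbijaornyu", step one produces "abijjnoprsuvy"; step two turns that into "bjnpsv".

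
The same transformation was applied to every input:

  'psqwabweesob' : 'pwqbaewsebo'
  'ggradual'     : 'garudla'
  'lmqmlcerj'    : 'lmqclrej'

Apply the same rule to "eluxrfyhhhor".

exufrhyhhro

What's happening: swap each adjacent pair of characters (1↔2, 3↔4, ...), then delete the first character.
"eluxrfyhhhor" → "lexufrhyhhro" → "exufrhyhhro".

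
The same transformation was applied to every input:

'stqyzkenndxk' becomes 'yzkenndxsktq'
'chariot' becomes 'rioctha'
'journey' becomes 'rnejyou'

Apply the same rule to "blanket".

What's happening: swap the first and last characters, then move the first 3 characters to the end (rotate left by 3).
"blanket" → "tlankeb" → "nkebtla".
(Check on "chariot": → "tharioc" → "rioctha" ✓)

nkebtla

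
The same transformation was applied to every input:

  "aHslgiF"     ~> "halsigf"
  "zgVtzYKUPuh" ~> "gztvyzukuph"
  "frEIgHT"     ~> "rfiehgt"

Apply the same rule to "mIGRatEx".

The pattern: swap each adjacent pair of characters (1↔2, 3↔4, ...), then convert every letter to lowercase.
"mIGRatEx" → "imrgtaxe".

imrgtaxe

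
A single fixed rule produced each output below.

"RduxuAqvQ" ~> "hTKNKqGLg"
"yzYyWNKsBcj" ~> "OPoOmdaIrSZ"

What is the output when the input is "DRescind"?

thUISYDT

The rule is to shift every letter 10 places backward in the alphabet (wrapping around), then flip the case of every letter.
Starting from "DRescind": after the first operation, "THuisydt"; after the second, "thUISYDT".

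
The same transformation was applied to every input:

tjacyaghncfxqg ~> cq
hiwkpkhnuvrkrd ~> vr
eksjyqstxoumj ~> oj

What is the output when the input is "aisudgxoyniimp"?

Rule — keep one character in every 3, starting at position 1 (positions 1st, 4th, 7th, ...), then delete the first 3 characters.
On "aisudgxoyniimp": the first step gives "auxnm", and the second then gives "nm".
(Check on "tjacyaghncfxqg": → "tcgcq" → "cq" ✓)

nm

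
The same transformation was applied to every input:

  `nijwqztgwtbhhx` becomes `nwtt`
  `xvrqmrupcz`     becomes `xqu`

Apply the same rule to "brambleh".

bm

Each output is the input with this applied: move the last 2 characters to the front (rotate right by 2), then keep one character in every 3, starting at position 3 (positions 3rd, 6th, 9th, ...).
Starting from "brambleh": after the first operation, "ehbrambl"; after the second, "bm".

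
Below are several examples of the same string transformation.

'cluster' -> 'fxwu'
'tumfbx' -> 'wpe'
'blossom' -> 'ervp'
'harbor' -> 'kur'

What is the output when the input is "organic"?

In each case the input is transformed by: shift every letter 3 places forward in the alphabet (wrapping around), then keep every other character starting from the first (positions 1st, 3rd, 5th, ...).
Working it through for "organic": intermediate "rujdqlf", final "rjqf".

rjqf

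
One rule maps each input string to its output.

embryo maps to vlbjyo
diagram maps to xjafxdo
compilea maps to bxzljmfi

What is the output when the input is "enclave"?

sbbkzix

Each output is the input with this applied: shift every letter 3 places backward in the alphabet (wrapping around), then move the last 2 characters to the front (rotate right by 2).
So "enclave" becomes "sbbkzix".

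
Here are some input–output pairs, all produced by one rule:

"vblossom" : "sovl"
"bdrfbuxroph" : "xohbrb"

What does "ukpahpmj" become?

The transformation: keep every other character starting from the first (positions 1st, 3rd, 5th, ...), then swap the front and back halves of the string.
"ukpahpmj" → "hmup".

hmup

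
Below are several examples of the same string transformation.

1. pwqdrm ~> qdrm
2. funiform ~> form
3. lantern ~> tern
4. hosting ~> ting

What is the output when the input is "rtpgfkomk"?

komk

What's happening: keep only the last 4 characters.
"rtpgfkomk" → "komk".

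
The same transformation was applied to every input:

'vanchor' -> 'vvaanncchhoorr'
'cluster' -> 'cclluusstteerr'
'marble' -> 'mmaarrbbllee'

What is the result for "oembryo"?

Each output is the input with this applied: double every character.
"oembryo" → "ooeemmbbrryyoo".

ooeemmbbrryyoo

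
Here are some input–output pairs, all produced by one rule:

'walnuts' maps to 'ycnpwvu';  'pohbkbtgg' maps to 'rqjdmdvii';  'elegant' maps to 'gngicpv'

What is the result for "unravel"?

The rule is to shift every letter 2 places forward in the alphabet (wrapping around).
For "unravel" the result is "wptcxgn".

wptcxgn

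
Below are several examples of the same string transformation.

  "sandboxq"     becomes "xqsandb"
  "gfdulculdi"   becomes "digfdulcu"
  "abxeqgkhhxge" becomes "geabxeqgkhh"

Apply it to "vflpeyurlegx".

gxvflpeyurl

Looking at the pairs, the operation is to move the last 3 characters to the front (rotate right by 3), then delete the first character.
Applying both steps to "vflpeyurlegx": "egxvflpeyurl", then "gxvflpeyurl".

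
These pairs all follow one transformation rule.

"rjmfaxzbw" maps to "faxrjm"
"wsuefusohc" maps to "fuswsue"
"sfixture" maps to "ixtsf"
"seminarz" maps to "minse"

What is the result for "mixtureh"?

Looking at the pairs, the operation is to delete the last 3 characters, then move the last 3 characters to the front (rotate right by 3).
Working it through for "mixtureh": intermediate "mixtu", final "xtumi".

xtumi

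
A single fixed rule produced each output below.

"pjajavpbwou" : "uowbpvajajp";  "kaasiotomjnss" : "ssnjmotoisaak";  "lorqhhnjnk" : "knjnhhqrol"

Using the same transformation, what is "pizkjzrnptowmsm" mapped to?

msmwotpnrzjkzip

Rule — reverse the string.
So "pizkjzrnptowmsm" becomes "msmwotpnrzjkzip".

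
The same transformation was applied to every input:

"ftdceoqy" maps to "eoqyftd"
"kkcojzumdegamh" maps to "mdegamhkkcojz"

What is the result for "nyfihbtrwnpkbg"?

rwnpkbgnyfihb

Rule — swap the front and back halves of the string, then delete the last character.
Starting from "nyfihbtrwnpkbg": after the first operation, "rwnpkbgnyfihbt"; after the second, "rwnpkbgnyfihb".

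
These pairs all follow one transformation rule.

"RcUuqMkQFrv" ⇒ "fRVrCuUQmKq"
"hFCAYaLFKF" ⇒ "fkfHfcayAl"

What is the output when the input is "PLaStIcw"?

Rule — flip the case of every letter, then move the last 3 characters to the front (rotate right by 3).
Applying that to "PLaStIcw" gives "iCWplAsT".
(Check on "RcUuqMkQFrv": → "rCuUQmKqfRV" → "fRVrCuUQmKq" ✓)

iCWplAsT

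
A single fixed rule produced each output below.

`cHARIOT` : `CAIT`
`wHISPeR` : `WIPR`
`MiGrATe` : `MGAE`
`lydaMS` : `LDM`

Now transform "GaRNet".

GRE

The rule is to keep every other character starting from the first (positions 1st, 3rd, 5th, ...), then convert every letter to uppercase.
Applying both steps to "GaRNet": "GRe", then "GRE".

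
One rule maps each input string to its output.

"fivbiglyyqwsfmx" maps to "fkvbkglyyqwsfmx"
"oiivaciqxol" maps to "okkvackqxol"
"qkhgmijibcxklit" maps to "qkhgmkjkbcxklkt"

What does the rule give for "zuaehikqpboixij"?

zuaehkkqpbokxkj

In each case the input is transformed by: replace every "i" with "k".
"zuaehikqpboixij" → "zuaehkkqpbokxkj".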